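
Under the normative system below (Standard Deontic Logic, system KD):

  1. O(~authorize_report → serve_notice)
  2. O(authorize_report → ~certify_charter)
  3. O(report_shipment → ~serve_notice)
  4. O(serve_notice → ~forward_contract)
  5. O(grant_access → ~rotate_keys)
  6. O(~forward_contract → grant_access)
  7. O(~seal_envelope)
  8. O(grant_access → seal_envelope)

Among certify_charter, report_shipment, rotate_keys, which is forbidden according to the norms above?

From premise 7 we have O(~seal_envelope).
Premise 8 is O(grant_access → seal_envelope); contrapositively O(~seal_envelope → ~grant_access). Since O(~seal_envelope) holds, K gives O(~grant_access).
The contrapositive of premise 6 (O(~forward_contract → grant_access)) is O(~grant_access → forward_contract), and O(~grant_access) is already established, so O(forward_contract).
Premise 4 is O(serve_notice → ~forward_contract); contrapositively O(forward_contract → ~serve_notice). Since O(forward_contract) holds, K gives O(~serve_notice).
Premise 1, O(~authorize_report → serve_notice), contraposes to O(~serve_notice → authorize_report); with O(~serve_notice) we get O(authorize_report).
From O(authorize_report) and premise 2, O(authorize_report → ~certify_charter), we obtain O(~certify_charter).
So O(~certify_charter) holds, i.e. certify_charter is forbidden. None of the other listed options is forbidden under the premises.

certify_charter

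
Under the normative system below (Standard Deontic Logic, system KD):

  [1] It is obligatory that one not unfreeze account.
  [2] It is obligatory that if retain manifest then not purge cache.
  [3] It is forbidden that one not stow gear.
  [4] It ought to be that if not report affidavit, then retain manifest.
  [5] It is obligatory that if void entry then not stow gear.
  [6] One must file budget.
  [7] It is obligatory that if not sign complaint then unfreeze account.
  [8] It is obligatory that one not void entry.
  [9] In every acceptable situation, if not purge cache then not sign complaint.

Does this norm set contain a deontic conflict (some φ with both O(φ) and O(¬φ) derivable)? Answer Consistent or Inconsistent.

Consistent

Premise 5 is O(void_entry → ¬stow_gear), but O(void_entry) is not derivable from the premises, so it does not yield O(¬stow_gear).
So O(¬stow_gear) is not derivable, and the apparent clash with O(stow_gear) does not arise.
A world satisfying every obligation exists (e.g. file_budget=true, purge_cache=true, report_affidavit=true, retain_manifest=false, sign_complaint=true, stow_gear=true, unfreeze_account=false, void_entry=false); no atom is both obligatory and forbidden, so the set is consistent.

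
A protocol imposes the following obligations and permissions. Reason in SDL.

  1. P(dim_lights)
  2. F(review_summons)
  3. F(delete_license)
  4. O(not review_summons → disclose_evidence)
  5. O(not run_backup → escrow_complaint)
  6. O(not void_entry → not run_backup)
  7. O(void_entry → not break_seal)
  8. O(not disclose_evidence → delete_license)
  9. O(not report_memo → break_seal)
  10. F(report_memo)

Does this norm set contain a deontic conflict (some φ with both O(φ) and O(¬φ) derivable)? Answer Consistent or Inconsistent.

Premise 8 is O(not disclose_evidence → delete_license), but O(not disclose_evidence) is not derivable from the premises, so it does not yield O(delete_license).
So O(delete_license) is not derivable, and the apparent clash with O(not delete_license) does not arise.
A world satisfying every obligation exists (e.g. break_seal=true, delete_license=false, dim_lights=false, disclose_evidence=true, escrow_complaint=true, report_memo=false, review_summons=false, run_backup=false, void_entry=false); no atom is both obligatory and forbidden, so the set is consistent.

Consistent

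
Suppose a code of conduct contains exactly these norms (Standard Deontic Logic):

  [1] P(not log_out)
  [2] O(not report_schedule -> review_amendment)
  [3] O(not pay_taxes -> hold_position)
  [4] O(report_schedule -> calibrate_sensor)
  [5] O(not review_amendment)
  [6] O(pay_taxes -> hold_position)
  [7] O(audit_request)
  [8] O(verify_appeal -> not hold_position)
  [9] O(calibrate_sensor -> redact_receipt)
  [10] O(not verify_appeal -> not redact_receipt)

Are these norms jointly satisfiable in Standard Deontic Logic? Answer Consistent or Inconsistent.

Inconsistent

By case analysis on pay_taxes: premise 6 gives O(pay_taxes -> hold_position) and premise 3 gives O(not pay_taxes -> hold_position), so O(hold_position) either way.
Premise 8 is O(verify_appeal -> not hold_position); contrapositively O(hold_position -> not verify_appeal). Since O(hold_position) holds, K gives O(not verify_appeal).
Applying K to premise 10 (O(not verify_appeal -> not redact_receipt)) and O(not verify_appeal) yields O(not redact_receipt).
Premise 9, O(calibrate_sensor -> redact_receipt), contraposes to O(not redact_receipt -> not calibrate_sensor); with O(not redact_receipt) we get O(not calibrate_sensor).
The contrapositive of premise 4 (O(report_schedule -> calibrate_sensor)) is O(not calibrate_sensor -> not report_schedule), and O(not calibrate_sensor) is already established, so O(not report_schedule).
Applying K to premise 2 (O(not report_schedule -> review_amendment)) and O(not report_schedule) yields O(review_amendment).
However, premise 5 gives O(not review_amendment).
We now have both O(review_amendment) and O(not review_amendment) — review_amendment is simultaneously obligatory and forbidden, violating the D-axiom.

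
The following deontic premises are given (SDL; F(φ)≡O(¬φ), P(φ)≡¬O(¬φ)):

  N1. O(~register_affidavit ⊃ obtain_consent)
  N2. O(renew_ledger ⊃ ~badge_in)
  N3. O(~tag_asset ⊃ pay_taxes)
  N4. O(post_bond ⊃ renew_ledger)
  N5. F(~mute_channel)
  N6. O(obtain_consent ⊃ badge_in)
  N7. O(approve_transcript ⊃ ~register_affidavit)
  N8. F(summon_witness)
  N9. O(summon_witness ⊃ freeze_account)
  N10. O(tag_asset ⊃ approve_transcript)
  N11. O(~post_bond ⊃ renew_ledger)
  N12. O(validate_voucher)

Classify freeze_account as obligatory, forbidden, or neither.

Premise 9 is O(summon_witness ⊃ freeze_account), but O(summon_witness) is not derivable from the premises, so it does not yield O(freeze_account).
No premise or chain of K-axiom applications forces O(freeze_account), and none forces O(~freeze_account). So freeze_account is neither obligatory nor forbidden under these norms.

Neither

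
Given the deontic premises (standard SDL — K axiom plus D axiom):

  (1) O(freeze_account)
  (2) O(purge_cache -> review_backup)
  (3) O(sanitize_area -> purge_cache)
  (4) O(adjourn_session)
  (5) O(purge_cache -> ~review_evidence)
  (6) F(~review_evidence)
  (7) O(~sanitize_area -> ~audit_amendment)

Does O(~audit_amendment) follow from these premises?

Premise 6 is F(~review_evidence), i.e. O(review_evidence).
Premise 5, O(purge_cache -> ~review_evidence), contraposes to O(review_evidence -> ~purge_cache); with O(review_evidence) we get O(~purge_cache).
Premise 3, O(sanitize_area -> purge_cache), contraposes to O(~purge_cache -> ~sanitize_area); with O(~purge_cache) we get O(~sanitize_area).
From O(~sanitize_area) and premise 7, O(~sanitize_area -> ~audit_amendment), we obtain O(~audit_amendment).
Premises 1, 2, 4 do not contribute to this derivation.
So O(~audit_amendment) follows.

Yes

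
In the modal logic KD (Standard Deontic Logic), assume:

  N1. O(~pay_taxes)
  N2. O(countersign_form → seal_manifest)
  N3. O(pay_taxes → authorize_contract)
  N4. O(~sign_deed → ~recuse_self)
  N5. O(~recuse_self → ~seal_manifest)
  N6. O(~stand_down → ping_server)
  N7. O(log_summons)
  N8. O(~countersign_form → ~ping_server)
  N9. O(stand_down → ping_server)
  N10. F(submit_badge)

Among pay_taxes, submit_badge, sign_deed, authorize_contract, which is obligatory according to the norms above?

sign_deed

Premises 9 and 6 cover both cases: O(stand_down → ping_server) and O(~stand_down → ping_server). Since stand_down ∨ ~stand_down is a tautology, O(ping_server) follows.
Premise 8, O(~countersign_form → ~ping_server), contraposes to O(ping_server → countersign_form); with O(ping_server) we get O(countersign_form).
Applying K to premise 2 (O(countersign_form → seal_manifest)) and O(countersign_form) yields O(seal_manifest).
Premise 5 is O(~recuse_self → ~seal_manifest); contrapositively O(seal_manifest → recuse_self). Since O(seal_manifest) holds, K gives O(recuse_self).
Premise 4 is O(~sign_deed → ~recuse_self); contrapositively O(recuse_self → sign_deed). Since O(recuse_self) holds, K gives O(sign_deed).
So O(sign_deed) holds — sign_deed is obligatory. None of the other listed options is made obligatory by any chain of premises.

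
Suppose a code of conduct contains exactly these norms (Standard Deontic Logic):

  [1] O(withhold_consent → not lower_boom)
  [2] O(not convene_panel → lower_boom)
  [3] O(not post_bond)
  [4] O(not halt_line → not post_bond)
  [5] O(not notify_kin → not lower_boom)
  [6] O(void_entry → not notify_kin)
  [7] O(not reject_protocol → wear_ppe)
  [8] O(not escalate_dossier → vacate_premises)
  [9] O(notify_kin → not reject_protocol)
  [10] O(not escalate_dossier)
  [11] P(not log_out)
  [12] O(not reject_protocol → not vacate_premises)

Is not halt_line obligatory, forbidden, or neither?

Neither

Premise 4 is O(not halt_line → not post_bond); even if O(not post_bond) held, inferring O(not halt_line) would be affirming the consequent — invalid.
No premise or chain of K-axiom applications forces O(not halt_line), and none forces O(halt_line). So not halt_line is neither obligatory nor forbidden under these norms.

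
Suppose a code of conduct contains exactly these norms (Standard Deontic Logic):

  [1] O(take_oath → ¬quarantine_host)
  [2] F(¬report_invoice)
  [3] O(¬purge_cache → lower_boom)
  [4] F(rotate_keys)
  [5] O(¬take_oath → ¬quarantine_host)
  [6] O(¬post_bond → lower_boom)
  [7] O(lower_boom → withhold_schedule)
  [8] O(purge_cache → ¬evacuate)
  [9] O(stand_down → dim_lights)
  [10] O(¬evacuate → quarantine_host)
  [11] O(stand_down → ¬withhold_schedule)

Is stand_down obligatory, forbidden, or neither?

Forbidden

Premises 5 and 1 cover both cases: O(¬take_oath → ¬quarantine_host) and O(take_oath → ¬quarantine_host). Since ¬take_oath ∨ take_oath is a tautology, O(¬quarantine_host) follows.
The contrapositive of premise 10 (O(¬evacuate → quarantine_host)) is O(¬quarantine_host → evacuate), and O(¬quarantine_host) is already established, so O(evacuate).
Premise 8 is O(purge_cache → ¬evacuate); contrapositively O(evacuate → ¬purge_cache). Since O(evacuate) holds, K gives O(¬purge_cache).
From O(¬purge_cache) and premise 3, O(¬purge_cache → lower_boom), we obtain O(lower_boom).
With premise 7, O(lower_boom → withhold_schedule), the K-axiom yields O(withhold_schedule).
The contrapositive of premise 11 (O(stand_down → ¬withhold_schedule)) is O(withhold_schedule → ¬stand_down), and O(withhold_schedule) is already established, so O(¬stand_down).
Premises 2, 4, 6, 9 do not contribute to this derivation.
Thus O(¬stand_down), which is F(stand_down): stand_down is forbidden.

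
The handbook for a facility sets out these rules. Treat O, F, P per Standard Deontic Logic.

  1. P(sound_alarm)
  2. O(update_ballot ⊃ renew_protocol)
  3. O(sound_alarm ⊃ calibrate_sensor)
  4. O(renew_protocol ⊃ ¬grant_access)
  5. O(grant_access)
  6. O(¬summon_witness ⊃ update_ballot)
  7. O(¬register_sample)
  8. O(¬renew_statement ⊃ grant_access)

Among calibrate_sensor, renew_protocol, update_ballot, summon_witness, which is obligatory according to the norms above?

Premise 5 gives O(grant_access).
Premise 4, O(renew_protocol ⊃ ¬grant_access), contraposes to O(grant_access ⊃ ¬renew_protocol); with O(grant_access) we get O(¬renew_protocol).
Premise 2, O(update_ballot ⊃ renew_protocol), contraposes to O(¬renew_protocol ⊃ ¬update_ballot); with O(¬renew_protocol) we get O(¬update_ballot).
Premise 6 is O(¬summon_witness ⊃ update_ballot); contrapositively O(¬update_ballot ⊃ summon_witness). Since O(¬update_ballot) holds, K gives O(summon_witness).
So O(summon_witness) holds — summon_witness is obligatory. None of the other listed options is made obligatory by any chain of premises.

summon_witness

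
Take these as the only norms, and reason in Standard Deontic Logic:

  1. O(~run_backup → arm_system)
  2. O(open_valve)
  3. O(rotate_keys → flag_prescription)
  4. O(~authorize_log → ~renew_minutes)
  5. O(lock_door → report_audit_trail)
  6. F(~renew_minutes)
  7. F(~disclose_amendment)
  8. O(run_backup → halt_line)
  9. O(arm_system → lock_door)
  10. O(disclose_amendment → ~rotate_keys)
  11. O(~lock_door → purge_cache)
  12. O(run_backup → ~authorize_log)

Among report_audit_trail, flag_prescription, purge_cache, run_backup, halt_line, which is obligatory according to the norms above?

Premise 6, F(~renew_minutes), is equivalent to O(renew_minutes).
Premise 4 is O(~authorize_log → ~renew_minutes); contrapositively O(renew_minutes → authorize_log). Since O(renew_minutes) holds, K gives O(authorize_log).
Premise 12 is O(run_backup → ~authorize_log); contrapositively O(authorize_log → ~run_backup). Since O(authorize_log) holds, K gives O(~run_backup).
From O(~run_backup) and premise 1, O(~run_backup → arm_system), we obtain O(arm_system).
Premise 9 is O(arm_system → lock_door); since O(arm_system), deontic closure gives O(lock_door).
Applying K to premise 5 (O(lock_door → report_audit_trail)) and O(lock_door) yields O(report_audit_trail).
So O(report_audit_trail) holds — report_audit_trail is obligatory. None of the other listed options is made obligatory by any chain of premises.

report_audit_trail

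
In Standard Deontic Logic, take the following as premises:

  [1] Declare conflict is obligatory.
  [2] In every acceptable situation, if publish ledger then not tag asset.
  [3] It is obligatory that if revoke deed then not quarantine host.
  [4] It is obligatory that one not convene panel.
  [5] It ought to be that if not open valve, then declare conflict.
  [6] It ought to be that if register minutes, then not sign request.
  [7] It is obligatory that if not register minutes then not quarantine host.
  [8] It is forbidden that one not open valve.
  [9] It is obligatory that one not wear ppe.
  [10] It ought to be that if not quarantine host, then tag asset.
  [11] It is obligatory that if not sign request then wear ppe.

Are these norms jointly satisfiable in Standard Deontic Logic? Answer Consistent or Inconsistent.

Premise 5 is O(¬open_valve → declare_conflict); even if O(declare_conflict) held, inferring O(¬open_valve) would be affirming the consequent — invalid.
So O(¬open_valve) is not derivable, and the apparent clash with O(open_valve) does not arise.
A world satisfying every obligation exists (e.g. convene_panel=false, declare_conflict=true, open_valve=true, publish_ledger=false, quarantine_host=false, register_minutes=false, revoke_deed=false, sign_request=true, tag_asset=true, wear_ppe=false); no atom is both obligatory and forbidden, so the set is consistent.

Consistent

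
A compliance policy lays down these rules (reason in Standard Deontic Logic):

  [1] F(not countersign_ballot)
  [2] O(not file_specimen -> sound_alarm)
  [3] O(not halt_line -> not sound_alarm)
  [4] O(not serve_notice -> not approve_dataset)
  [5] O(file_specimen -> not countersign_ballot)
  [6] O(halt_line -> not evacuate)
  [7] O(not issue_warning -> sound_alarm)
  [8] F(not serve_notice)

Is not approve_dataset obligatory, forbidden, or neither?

Neither

Premise 4 is O(not serve_notice -> not approve_dataset), but O(not serve_notice) is not derivable from the premises, so it does not yield O(not approve_dataset).
No premise or chain of K-axiom applications forces O(not approve_dataset), and none forces O(approve_dataset). So not approve_dataset is neither obligatory nor forbidden under these norms.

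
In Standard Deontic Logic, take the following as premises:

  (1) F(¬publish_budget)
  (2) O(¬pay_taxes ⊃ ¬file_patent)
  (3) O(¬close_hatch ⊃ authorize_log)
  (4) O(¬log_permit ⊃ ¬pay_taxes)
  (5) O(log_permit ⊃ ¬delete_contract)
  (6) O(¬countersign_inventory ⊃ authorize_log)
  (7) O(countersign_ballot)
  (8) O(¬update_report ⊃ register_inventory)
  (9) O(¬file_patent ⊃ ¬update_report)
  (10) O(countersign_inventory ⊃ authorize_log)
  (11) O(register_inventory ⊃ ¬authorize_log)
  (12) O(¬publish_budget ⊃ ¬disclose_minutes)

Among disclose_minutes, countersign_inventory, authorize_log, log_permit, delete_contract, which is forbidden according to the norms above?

Premises 6 and 10 cover both cases: O(¬countersign_inventory ⊃ authorize_log) and O(countersign_inventory ⊃ authorize_log). Since ¬countersign_inventory ∨ countersign_inventory is a tautology, O(authorize_log) follows.
Premise 11 is O(register_inventory ⊃ ¬authorize_log); contrapositively O(authorize_log ⊃ ¬register_inventory). Since O(authorize_log) holds, K gives O(¬register_inventory).
Premise 8, O(¬update_report ⊃ register_inventory), contraposes to O(¬register_inventory ⊃ update_report); with O(¬register_inventory) we get O(update_report).
The contrapositive of premise 9 (O(¬file_patent ⊃ ¬update_report)) is O(update_report ⊃ file_patent), and O(update_report) is already established, so O(file_patent).
Premise 2 is O(¬pay_taxes ⊃ ¬file_patent); contrapositively O(file_patent ⊃ pay_taxes). Since O(file_patent) holds, K gives O(pay_taxes).
Premise 4, O(¬log_permit ⊃ ¬pay_taxes), contraposes to O(pay_taxes ⊃ log_permit); with O(pay_taxes) we get O(log_permit).
Premise 5 is O(log_permit ⊃ ¬delete_contract); since O(log_permit), deontic closure gives O(¬delete_contract).
So O(¬delete_contract) holds, i.e. delete_contract is forbidden. None of the other listed options is forbidden under the premises.

delete_contract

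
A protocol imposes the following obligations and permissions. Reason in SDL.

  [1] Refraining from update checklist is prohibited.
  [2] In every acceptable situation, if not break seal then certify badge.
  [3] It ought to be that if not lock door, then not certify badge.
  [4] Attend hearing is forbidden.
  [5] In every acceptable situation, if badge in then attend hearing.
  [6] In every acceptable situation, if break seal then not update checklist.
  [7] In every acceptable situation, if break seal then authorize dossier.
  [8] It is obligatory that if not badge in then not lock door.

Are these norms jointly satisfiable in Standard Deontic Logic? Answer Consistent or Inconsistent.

Premise 1 is F(¬update_checklist), i.e. O(update_checklist).
Premise 6, O(break_seal → ¬update_checklist), contraposes to O(update_checklist → ¬break_seal); with O(update_checklist) we get O(¬break_seal).
With premise 2, O(¬break_seal → certify_badge), the K-axiom yields O(certify_badge).
Premise 3, O(¬lock_door → ¬certify_badge), contraposes to O(certify_badge → lock_door); with O(certify_badge) we get O(lock_door).
The contrapositive of premise 8 (O(¬badge_in → ¬lock_door)) is O(lock_door → badge_in), and O(lock_door) is already established, so O(badge_in).
From O(badge_in) and premise 5, O(badge_in → attend_hearing), we obtain O(attend_hearing).
But premise 4, F(attend_hearing), means O(¬attend_hearing).
We now have both O(attend_hearing) and O(¬attend_hearing) — attend_hearing is simultaneously obligatory and forbidden, violating the D-axiom.

Inconsistent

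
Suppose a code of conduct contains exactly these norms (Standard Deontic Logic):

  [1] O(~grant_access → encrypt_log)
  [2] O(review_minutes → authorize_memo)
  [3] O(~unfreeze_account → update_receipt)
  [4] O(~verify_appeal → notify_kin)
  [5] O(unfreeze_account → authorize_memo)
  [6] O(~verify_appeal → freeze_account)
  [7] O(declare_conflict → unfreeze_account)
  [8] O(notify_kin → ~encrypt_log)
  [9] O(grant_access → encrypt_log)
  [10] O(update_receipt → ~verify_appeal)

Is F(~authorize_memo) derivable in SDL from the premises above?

Premises 1 and 9 cover both cases: O(~grant_access → encrypt_log) and O(grant_access → encrypt_log). Since ~grant_access ∨ grant_access is a tautology, O(encrypt_log) follows.
The contrapositive of premise 8 (O(notify_kin → ~encrypt_log)) is O(encrypt_log → ~notify_kin), and O(encrypt_log) is already established, so O(~notify_kin).
The contrapositive of premise 4 (O(~verify_appeal → notify_kin)) is O(~notify_kin → verify_appeal), and O(~notify_kin) is already established, so O(verify_appeal).
Premise 10, O(update_receipt → ~verify_appeal), contraposes to O(verify_appeal → ~update_receipt); with O(verify_appeal) we get O(~update_receipt).
Premise 3, O(~unfreeze_account → update_receipt), contraposes to O(~update_receipt → unfreeze_account); with O(~update_receipt) we get O(unfreeze_account).
Premise 5 is O(unfreeze_account → authorize_memo); since O(unfreeze_account), deontic closure gives O(authorize_memo).
Premises 2, 6, 7 do not contribute to this derivation.
So O(authorize_memo) holds, i.e. F(~authorize_memo). The claim follows.

Yes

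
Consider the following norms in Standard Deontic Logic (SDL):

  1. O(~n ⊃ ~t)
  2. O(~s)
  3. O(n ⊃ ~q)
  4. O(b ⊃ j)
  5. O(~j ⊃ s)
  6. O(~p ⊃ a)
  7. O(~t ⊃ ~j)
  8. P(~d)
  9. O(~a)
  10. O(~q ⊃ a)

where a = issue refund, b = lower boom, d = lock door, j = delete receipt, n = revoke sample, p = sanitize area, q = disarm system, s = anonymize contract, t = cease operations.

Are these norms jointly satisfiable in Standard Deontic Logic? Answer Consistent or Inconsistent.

Inconsistent

From premise 2 we have O(~s).
The contrapositive of premise 5 (O(~j ⊃ s)) is O(~s ⊃ j), and O(~s) is already established, so O(j).
Premise 7 is O(~t ⊃ ~j); contrapositively O(j ⊃ t). Since O(j) holds, K gives O(t).
Premise 1 is O(~n ⊃ ~t); contrapositively O(t ⊃ n). Since O(t) holds, K gives O(n).
Premise 3 is O(n ⊃ ~q); since O(n), deontic closure gives O(~q).
With premise 10, O(~q ⊃ a), the K-axiom yields O(a).
Yet premise 9 states O(~a).
We now have both O(a) and O(~a) — a is simultaneously obligatory and forbidden, violating the D-axiom.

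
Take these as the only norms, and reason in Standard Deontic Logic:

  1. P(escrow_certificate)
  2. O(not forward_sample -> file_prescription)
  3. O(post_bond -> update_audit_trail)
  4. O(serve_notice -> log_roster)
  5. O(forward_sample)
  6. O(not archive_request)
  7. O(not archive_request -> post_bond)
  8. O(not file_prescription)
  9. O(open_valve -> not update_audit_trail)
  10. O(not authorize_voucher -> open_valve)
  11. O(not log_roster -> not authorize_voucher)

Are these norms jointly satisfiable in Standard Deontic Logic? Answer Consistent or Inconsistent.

Consistent

Premise 2 is O(not forward_sample -> file_prescription), but O(not forward_sample) is not derivable from the premises, so it does not yield O(file_prescription).
So O(file_prescription) is not derivable, and the apparent clash with O(not file_prescription) does not arise.
A world satisfying every obligation exists (e.g. archive_request=false, authorize_voucher=true, escrow_certificate=false, file_prescription=false, forward_sample=true, log_roster=true, open_valve=false, post_bond=true, serve_notice=false, update_audit_trail=true); no atom is both obligatory and forbidden, so the set is consistent.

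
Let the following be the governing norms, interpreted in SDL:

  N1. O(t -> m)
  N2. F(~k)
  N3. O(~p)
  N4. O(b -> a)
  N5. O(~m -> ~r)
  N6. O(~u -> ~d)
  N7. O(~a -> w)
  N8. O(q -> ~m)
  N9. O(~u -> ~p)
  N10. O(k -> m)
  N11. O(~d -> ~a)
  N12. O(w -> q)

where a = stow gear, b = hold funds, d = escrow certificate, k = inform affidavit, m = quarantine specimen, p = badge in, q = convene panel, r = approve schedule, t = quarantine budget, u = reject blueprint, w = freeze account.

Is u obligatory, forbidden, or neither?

Obligatory

F(~k) at premise 2 means O(k).
Applying K to premise 10 (O(k -> m)) and O(k) yields O(m).
The contrapositive of premise 8 (O(q -> ~m)) is O(m -> ~q), and O(m) is already established, so O(~q).
The contrapositive of premise 12 (O(w -> q)) is O(~q -> ~w), and O(~q) is already established, so O(~w).
Premise 7 is O(~a -> w); contrapositively O(~w -> a). Since O(~w) holds, K gives O(a).
Premise 11 is O(~d -> ~a); contrapositively O(a -> d). Since O(a) holds, K gives O(d).
The contrapositive of premise 6 (O(~u -> ~d)) is O(d -> u), and O(d) is already established, so O(u).
Premises 1, 3, 4, 5, 9 do not contribute to this derivation.
Hence u is obligatory.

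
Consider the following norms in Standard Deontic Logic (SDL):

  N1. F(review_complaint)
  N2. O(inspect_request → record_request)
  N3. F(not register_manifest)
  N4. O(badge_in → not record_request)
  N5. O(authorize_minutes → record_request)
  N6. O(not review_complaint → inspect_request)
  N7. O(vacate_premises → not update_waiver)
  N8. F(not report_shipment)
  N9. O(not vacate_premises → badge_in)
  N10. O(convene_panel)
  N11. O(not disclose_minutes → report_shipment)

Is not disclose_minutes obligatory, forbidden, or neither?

Premise 11 is O(not disclose_minutes → report_shipment); even if O(report_shipment) held, inferring O(not disclose_minutes) would be affirming the consequent — invalid.
No premise or chain of K-axiom applications forces O(not disclose_minutes), and none forces O(disclose_minutes). So not disclose_minutes is neither obligatory nor forbidden under these norms.

Neither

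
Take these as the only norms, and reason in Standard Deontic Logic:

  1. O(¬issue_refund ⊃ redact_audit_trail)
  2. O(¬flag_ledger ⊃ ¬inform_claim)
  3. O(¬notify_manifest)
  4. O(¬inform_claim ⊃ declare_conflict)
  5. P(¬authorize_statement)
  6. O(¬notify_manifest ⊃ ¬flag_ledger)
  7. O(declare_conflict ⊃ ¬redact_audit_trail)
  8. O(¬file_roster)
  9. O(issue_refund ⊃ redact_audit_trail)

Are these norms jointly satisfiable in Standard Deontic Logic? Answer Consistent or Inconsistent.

Inconsistent

Premises 1 and 9 cover both cases: O(¬issue_refund ⊃ redact_audit_trail) and O(issue_refund ⊃ redact_audit_trail). Since ¬issue_refund ∨ issue_refund is a tautology, O(redact_audit_trail) follows.
Premise 7, O(declare_conflict ⊃ ¬redact_audit_trail), contraposes to O(redact_audit_trail ⊃ ¬declare_conflict); with O(redact_audit_trail) we get O(¬declare_conflict).
Premise 4, O(¬inform_claim ⊃ declare_conflict), contraposes to O(¬declare_conflict ⊃ inform_claim); with O(¬declare_conflict) we get O(inform_claim).
Premise 2 is O(¬flag_ledger ⊃ ¬inform_claim); contrapositively O(inform_claim ⊃ flag_ledger). Since O(inform_claim) holds, K gives O(flag_ledger).
Premise 6 is O(¬notify_manifest ⊃ ¬flag_ledger); contrapositively O(flag_ledger ⊃ notify_manifest). Since O(flag_ledger) holds, K gives O(notify_manifest).
But premise 3 directly asserts O(¬notify_manifest).
We now have both O(notify_manifest) and O(¬notify_manifest) — notify_manifest is simultaneously obligatory and forbidden, violating the D-axiom.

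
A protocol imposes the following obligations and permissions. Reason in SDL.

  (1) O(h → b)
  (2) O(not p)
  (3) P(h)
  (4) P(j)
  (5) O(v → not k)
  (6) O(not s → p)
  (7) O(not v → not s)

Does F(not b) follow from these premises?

Premise 1 is O(h → b), but O(h) is not derivable from the premises (the permission P(h) asserts only not O(not h), not O(h)), so it does not yield O(b).
No other premise forces O(b). An ideal world satisfying every premise can still have not b true, so F(not b) is not derivable.

No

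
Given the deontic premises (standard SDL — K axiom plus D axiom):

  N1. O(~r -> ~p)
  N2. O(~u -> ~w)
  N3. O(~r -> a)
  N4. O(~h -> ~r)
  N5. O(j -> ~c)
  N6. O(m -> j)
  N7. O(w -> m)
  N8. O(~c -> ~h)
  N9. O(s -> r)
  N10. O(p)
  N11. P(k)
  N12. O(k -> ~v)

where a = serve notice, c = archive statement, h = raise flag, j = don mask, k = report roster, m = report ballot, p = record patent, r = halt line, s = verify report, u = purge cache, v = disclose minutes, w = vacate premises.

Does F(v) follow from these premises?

Premise 12 is O(k -> ~v), but O(k) is not derivable from the premises (the permission P(k) asserts only ~O(~k), not O(k)), so it does not yield O(~v).
No other premise forces O(~v). An ideal world satisfying every premise can still have v true, so F(v) is not derivable.

No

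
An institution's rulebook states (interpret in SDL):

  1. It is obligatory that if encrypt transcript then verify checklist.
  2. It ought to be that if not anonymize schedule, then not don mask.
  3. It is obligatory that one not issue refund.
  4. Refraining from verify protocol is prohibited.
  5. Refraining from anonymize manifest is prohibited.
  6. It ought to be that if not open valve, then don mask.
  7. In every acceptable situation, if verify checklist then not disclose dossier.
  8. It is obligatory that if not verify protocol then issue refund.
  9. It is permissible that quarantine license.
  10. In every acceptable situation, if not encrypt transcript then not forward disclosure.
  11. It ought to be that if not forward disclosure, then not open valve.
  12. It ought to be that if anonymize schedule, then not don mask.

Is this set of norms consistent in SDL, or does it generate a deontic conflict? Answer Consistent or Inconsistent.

Consistent

Premise 8 is O(¬verify_protocol → issue_refund), but O(¬verify_protocol) is not derivable from the premises, so it does not yield O(issue_refund).
So O(issue_refund) is not derivable, and the apparent clash with O(¬issue_refund) does not arise.
A world satisfying every obligation exists (e.g. anonymize_manifest=true, anonymize_schedule=false, disclose_dossier=false, don_mask=false, encrypt_transcript=true, forward_disclosure=true, issue_refund=false, open_valve=true, quarantine_license=false, verify_checklist=true, verify_protocol=true); no atom is both obligatory and forbidden, so the set is consistent.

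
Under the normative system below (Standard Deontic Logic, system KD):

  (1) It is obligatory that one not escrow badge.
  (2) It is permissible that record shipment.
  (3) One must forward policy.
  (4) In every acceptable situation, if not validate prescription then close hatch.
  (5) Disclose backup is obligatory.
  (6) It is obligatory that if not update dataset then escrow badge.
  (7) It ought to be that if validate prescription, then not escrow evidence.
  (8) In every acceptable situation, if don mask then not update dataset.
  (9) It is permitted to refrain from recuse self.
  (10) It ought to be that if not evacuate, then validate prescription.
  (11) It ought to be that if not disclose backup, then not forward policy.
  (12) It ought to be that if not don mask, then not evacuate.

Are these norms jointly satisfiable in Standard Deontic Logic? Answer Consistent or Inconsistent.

Premise 11 is O(¬disclose_backup → ¬forward_policy), but O(¬disclose_backup) is not derivable from the premises, so it does not yield O(¬forward_policy).
So O(¬forward_policy) is not derivable, and the apparent clash with O(forward_policy) does not arise.
A world satisfying every obligation exists (e.g. close_hatch=false, disclose_backup=true, don_mask=false, escrow_badge=false, escrow_evidence=false, evacuate=false, forward_policy=true, record_shipment=false, recuse_self=false, update_dataset=true, validate_prescription=true); no atom is both obligatory and forbidden, so the set is consistent.

Consistent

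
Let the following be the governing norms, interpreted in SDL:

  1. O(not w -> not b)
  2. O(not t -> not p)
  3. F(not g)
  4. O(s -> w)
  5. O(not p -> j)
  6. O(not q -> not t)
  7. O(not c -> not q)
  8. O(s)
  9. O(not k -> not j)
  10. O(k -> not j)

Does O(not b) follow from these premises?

Premise 1 is O(not w -> not b), but O(not w) is not derivable from the premises, so it does not yield O(not b).
No other premise forces O(not b). An ideal world satisfying every premise can still have not b false, so O(not b) is not derivable.

No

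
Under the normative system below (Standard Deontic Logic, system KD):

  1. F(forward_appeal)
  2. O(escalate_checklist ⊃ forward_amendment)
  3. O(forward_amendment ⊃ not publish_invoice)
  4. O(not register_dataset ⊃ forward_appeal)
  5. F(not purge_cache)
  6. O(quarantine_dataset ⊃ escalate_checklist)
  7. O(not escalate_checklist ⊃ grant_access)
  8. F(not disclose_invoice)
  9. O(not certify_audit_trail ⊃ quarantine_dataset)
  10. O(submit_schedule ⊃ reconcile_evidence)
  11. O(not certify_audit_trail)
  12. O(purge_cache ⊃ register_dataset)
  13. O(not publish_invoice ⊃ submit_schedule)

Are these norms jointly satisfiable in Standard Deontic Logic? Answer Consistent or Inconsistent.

Consistent

Premise 4 is O(not register_dataset ⊃ forward_appeal), but O(not register_dataset) is not derivable from the premises, so it does not yield O(forward_appeal).
So O(forward_appeal) is not derivable, and the apparent clash with O(not forward_appeal) does not arise.
A world satisfying every obligation exists (e.g. certify_audit_trail=false, disclose_invoice=true, escalate_checklist=true, forward_amendment=true, forward_appeal=false, grant_access=false, publish_invoice=false, purge_cache=true, quarantine_dataset=true, reconcile_evidence=true, register_dataset=true, submit_schedule=true); no atom is both obligatory and forbidden, so the set is consistent.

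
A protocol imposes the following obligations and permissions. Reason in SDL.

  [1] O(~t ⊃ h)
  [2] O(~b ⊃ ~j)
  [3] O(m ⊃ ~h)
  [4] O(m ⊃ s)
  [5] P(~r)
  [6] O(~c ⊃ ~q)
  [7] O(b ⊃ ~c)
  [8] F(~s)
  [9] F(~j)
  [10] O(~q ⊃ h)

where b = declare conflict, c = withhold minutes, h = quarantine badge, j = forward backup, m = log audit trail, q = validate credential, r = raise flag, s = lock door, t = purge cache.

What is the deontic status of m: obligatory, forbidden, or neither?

Premise 9 is F(~j), i.e. O(j).
The contrapositive of premise 2 (O(~b ⊃ ~j)) is O(j ⊃ b), and O(j) is already established, so O(b).
Applying K to premise 7 (O(b ⊃ ~c)) and O(b) yields O(~c).
Premise 6 is O(~c ⊃ ~q); since O(~c), deontic closure gives O(~q).
Premise 10 is O(~q ⊃ h); since O(~q), deontic closure gives O(h).
Premise 3 is O(m ⊃ ~h); contrapositively O(h ⊃ ~m). Since O(h) holds, K gives O(~m).
Premises 1, 4, 5, 8 do not contribute to this derivation.
Thus O(~m), which is F(m): m is forbidden.

Forbidden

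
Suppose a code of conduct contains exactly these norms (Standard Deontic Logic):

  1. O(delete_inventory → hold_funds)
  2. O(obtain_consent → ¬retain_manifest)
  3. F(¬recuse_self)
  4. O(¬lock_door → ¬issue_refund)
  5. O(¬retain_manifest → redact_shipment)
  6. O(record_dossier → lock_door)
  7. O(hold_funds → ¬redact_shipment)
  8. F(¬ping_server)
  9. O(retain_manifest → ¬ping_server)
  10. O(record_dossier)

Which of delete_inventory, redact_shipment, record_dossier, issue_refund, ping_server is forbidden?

delete_inventory

Premise 8, F(¬ping_server), is equivalent to O(ping_server).
The contrapositive of premise 9 (O(retain_manifest → ¬ping_server)) is O(ping_server → ¬retain_manifest), and O(ping_server) is already established, so O(¬retain_manifest).
From O(¬retain_manifest) and premise 5, O(¬retain_manifest → redact_shipment), we obtain O(redact_shipment).
The contrapositive of premise 7 (O(hold_funds → ¬redact_shipment)) is O(redact_shipment → ¬hold_funds), and O(redact_shipment) is already established, so O(¬hold_funds).
Premise 1, O(delete_inventory → hold_funds), contraposes to O(¬hold_funds → ¬delete_inventory); with O(¬hold_funds) we get O(¬delete_inventory).
So O(¬delete_inventory) holds, i.e. delete_inventory is forbidden. None of the other listed options is forbidden under the premises.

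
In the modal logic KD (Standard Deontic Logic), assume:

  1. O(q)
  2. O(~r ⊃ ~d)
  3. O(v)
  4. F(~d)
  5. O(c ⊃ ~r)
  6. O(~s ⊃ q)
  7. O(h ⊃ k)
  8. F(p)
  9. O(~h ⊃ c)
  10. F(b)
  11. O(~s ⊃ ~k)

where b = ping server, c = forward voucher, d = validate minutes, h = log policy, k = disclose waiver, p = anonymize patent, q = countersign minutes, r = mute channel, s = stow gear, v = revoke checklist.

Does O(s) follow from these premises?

Premise 4 is F(~d), i.e. O(d).
Premise 2 is O(~r ⊃ ~d); contrapositively O(d ⊃ r). Since O(d) holds, K gives O(r).
Premise 5, O(c ⊃ ~r), contraposes to O(r ⊃ ~c); with O(r) we get O(~c).
Premise 9 is O(~h ⊃ c); contrapositively O(~c ⊃ h). Since O(~c) holds, K gives O(h).
With premise 7, O(h ⊃ k), the K-axiom yields O(k).
Premise 11 is O(~s ⊃ ~k); contrapositively O(k ⊃ s). Since O(k) holds, K gives O(s).
Premises 1, 3, 6, 8, 10 do not contribute to this derivation.
So O(s) follows.

Yes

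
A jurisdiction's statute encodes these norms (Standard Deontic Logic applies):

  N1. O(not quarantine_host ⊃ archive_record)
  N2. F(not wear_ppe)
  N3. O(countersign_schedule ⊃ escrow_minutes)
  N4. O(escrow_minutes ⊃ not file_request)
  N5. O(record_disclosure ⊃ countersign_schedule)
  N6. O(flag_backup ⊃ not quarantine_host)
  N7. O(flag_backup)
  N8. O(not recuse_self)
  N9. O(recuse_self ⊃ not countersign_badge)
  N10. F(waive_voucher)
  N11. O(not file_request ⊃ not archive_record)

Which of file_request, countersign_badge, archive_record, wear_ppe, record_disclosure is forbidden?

From premise 7 we have O(flag_backup).
Applying K to premise 6 (O(flag_backup ⊃ not quarantine_host)) and O(flag_backup) yields O(not quarantine_host).
From O(not quarantine_host) and premise 1, O(not quarantine_host ⊃ archive_record), we obtain O(archive_record).
The contrapositive of premise 11 (O(not file_request ⊃ not archive_record)) is O(archive_record ⊃ file_request), and O(archive_record) is already established, so O(file_request).
Premise 4, O(escrow_minutes ⊃ not file_request), contraposes to O(file_request ⊃ not escrow_minutes); with O(file_request) we get O(not escrow_minutes).
Premise 3 is O(countersign_schedule ⊃ escrow_minutes); contrapositively O(not escrow_minutes ⊃ not countersign_schedule). Since O(not escrow_minutes) holds, K gives O(not countersign_schedule).
Premise 5 is O(record_disclosure ⊃ countersign_schedule); contrapositively O(not countersign_schedule ⊃ not record_disclosure). Since O(not countersign_schedule) holds, K gives O(not record_disclosure).
So O(not record_disclosure) holds, i.e. record_disclosure is forbidden. None of the other listed options is forbidden under the premises.

record_disclosure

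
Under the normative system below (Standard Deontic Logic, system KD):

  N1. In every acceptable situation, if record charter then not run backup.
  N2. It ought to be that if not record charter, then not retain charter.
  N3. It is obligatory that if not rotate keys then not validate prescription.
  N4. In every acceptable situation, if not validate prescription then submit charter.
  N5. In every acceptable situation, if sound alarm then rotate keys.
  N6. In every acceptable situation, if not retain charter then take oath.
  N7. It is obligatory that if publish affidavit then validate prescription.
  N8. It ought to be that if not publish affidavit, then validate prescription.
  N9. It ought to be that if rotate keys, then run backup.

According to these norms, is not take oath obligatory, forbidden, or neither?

Forbidden

Premises 8 and 7 are O(¬publish_affidavit → validate_prescription) and O(publish_affidavit → validate_prescription); every ideal world satisfies ¬publish_affidavit or publish_affidavit, so in either case validate_prescription holds — hence O(validate_prescription).
Premise 3, O(¬rotate_keys → ¬validate_prescription), contraposes to O(validate_prescription → rotate_keys); with O(validate_prescription) we get O(rotate_keys).
Applying K to premise 9 (O(rotate_keys → run_backup)) and O(rotate_keys) yields O(run_backup).
Premise 1, O(record_charter → ¬run_backup), contraposes to O(run_backup → ¬record_charter); with O(run_backup) we get O(¬record_charter).
From O(¬record_charter) and premise 2, O(¬record_charter → ¬retain_charter), we obtain O(¬retain_charter).
Applying K to premise 6 (O(¬retain_charter → take_oath)) and O(¬retain_charter) yields O(take_oath).
Premises 4, 5 do not contribute to this derivation.
Thus O(take_oath), which is F(¬take_oath): ¬take_oath is forbidden.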